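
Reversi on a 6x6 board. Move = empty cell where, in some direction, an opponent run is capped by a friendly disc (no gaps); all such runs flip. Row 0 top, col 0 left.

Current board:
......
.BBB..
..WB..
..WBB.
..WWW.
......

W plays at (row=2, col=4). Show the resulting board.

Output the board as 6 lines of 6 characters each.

Answer: ......
.BBB..
..WWW.
..WWW.
..WWW.
......

Derivation:
Place W at (2,4); scan 8 dirs for brackets.
Dir NW: opp run (1,3), next='.' -> no flip
Dir N: first cell '.' (not opp) -> no flip
Dir NE: first cell '.' (not opp) -> no flip
Dir W: opp run (2,3) capped by W -> flip
Dir E: first cell '.' (not opp) -> no flip
Dir SW: opp run (3,3) capped by W -> flip
Dir S: opp run (3,4) capped by W -> flip
Dir SE: first cell '.' (not opp) -> no flip
All flips: (2,3) (3,3) (3,4)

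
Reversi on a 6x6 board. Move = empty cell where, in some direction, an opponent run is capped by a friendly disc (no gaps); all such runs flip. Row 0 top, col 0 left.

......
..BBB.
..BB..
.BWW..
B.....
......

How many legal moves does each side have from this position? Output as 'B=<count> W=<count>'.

Answer: B=5 W=5

Derivation:
-- B to move --
(2,1): no bracket -> illegal
(2,4): no bracket -> illegal
(3,4): flips 2 -> legal
(4,1): flips 1 -> legal
(4,2): flips 1 -> legal
(4,3): flips 1 -> legal
(4,4): flips 1 -> legal
B mobility = 5
-- W to move --
(0,1): no bracket -> illegal
(0,2): flips 2 -> legal
(0,3): flips 2 -> legal
(0,4): no bracket -> illegal
(0,5): flips 2 -> legal
(1,1): flips 1 -> legal
(1,5): no bracket -> illegal
(2,0): no bracket -> illegal
(2,1): no bracket -> illegal
(2,4): no bracket -> illegal
(2,5): no bracket -> illegal
(3,0): flips 1 -> legal
(3,4): no bracket -> illegal
(4,1): no bracket -> illegal
(4,2): no bracket -> illegal
(5,0): no bracket -> illegal
(5,1): no bracket -> illegal
W mobility = 5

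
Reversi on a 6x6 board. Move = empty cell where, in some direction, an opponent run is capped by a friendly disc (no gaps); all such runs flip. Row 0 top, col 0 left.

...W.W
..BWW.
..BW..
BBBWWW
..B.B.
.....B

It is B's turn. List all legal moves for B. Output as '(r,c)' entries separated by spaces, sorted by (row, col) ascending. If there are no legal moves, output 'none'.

Answer: (0,4) (1,5) (2,4) (4,5)

Derivation:
(0,2): no bracket -> illegal
(0,4): flips 1 -> legal
(1,5): flips 2 -> legal
(2,4): flips 3 -> legal
(2,5): no bracket -> illegal
(4,3): no bracket -> illegal
(4,5): flips 2 -> legal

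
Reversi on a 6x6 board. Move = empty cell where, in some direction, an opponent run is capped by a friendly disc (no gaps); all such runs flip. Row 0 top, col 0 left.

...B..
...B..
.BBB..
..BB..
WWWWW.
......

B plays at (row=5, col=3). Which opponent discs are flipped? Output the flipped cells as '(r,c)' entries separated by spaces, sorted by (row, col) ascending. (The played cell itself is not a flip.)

Answer: (4,3)

Derivation:
Dir NW: opp run (4,2), next='.' -> no flip
Dir N: opp run (4,3) capped by B -> flip
Dir NE: opp run (4,4), next='.' -> no flip
Dir W: first cell '.' (not opp) -> no flip
Dir E: first cell '.' (not opp) -> no flip
Dir SW: edge -> no flip
Dir S: edge -> no flip
Dir SE: edge -> no flip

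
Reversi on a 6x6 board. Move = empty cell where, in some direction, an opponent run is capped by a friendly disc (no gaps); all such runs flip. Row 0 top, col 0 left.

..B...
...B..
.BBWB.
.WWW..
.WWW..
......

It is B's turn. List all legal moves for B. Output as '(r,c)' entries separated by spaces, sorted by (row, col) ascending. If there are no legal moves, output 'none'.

Answer: (4,0) (4,4) (5,1) (5,2) (5,3) (5,4)

Derivation:
(1,2): no bracket -> illegal
(1,4): no bracket -> illegal
(2,0): no bracket -> illegal
(3,0): no bracket -> illegal
(3,4): no bracket -> illegal
(4,0): flips 1 -> legal
(4,4): flips 1 -> legal
(5,0): no bracket -> illegal
(5,1): flips 4 -> legal
(5,2): flips 2 -> legal
(5,3): flips 3 -> legal
(5,4): flips 2 -> legal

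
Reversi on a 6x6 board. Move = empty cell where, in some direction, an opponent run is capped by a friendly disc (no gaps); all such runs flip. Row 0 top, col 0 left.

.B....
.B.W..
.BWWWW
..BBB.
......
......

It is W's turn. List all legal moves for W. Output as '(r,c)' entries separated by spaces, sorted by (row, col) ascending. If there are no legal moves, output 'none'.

(0,0): flips 1 -> legal
(0,2): no bracket -> illegal
(1,0): no bracket -> illegal
(1,2): no bracket -> illegal
(2,0): flips 1 -> legal
(3,0): no bracket -> illegal
(3,1): no bracket -> illegal
(3,5): no bracket -> illegal
(4,1): flips 1 -> legal
(4,2): flips 2 -> legal
(4,3): flips 2 -> legal
(4,4): flips 2 -> legal
(4,5): flips 1 -> legal

Answer: (0,0) (2,0) (4,1) (4,2) (4,3) (4,4) (4,5)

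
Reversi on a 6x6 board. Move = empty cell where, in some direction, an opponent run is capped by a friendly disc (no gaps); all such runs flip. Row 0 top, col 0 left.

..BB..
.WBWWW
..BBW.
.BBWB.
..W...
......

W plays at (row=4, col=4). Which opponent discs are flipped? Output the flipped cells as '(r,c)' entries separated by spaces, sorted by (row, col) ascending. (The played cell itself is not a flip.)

Answer: (3,4)

Derivation:
Dir NW: first cell 'W' (not opp) -> no flip
Dir N: opp run (3,4) capped by W -> flip
Dir NE: first cell '.' (not opp) -> no flip
Dir W: first cell '.' (not opp) -> no flip
Dir E: first cell '.' (not opp) -> no flip
Dir SW: first cell '.' (not opp) -> no flip
Dir S: first cell '.' (not opp) -> no flip
Dir SE: first cell '.' (not opp) -> no flip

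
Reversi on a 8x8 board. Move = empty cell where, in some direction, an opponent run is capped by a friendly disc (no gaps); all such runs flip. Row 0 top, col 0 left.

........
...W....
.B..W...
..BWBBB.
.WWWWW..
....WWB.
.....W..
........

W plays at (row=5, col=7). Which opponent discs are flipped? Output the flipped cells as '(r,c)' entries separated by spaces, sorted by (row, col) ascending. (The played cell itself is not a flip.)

Answer: (5,6)

Derivation:
Dir NW: first cell '.' (not opp) -> no flip
Dir N: first cell '.' (not opp) -> no flip
Dir NE: edge -> no flip
Dir W: opp run (5,6) capped by W -> flip
Dir E: edge -> no flip
Dir SW: first cell '.' (not opp) -> no flip
Dir S: first cell '.' (not opp) -> no flip
Dir SE: edge -> no flip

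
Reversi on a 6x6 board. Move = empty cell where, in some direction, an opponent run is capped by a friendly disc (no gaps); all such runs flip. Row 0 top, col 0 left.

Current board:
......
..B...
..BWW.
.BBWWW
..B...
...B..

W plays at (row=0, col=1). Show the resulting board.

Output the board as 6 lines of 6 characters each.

Place W at (0,1); scan 8 dirs for brackets.
Dir NW: edge -> no flip
Dir N: edge -> no flip
Dir NE: edge -> no flip
Dir W: first cell '.' (not opp) -> no flip
Dir E: first cell '.' (not opp) -> no flip
Dir SW: first cell '.' (not opp) -> no flip
Dir S: first cell '.' (not opp) -> no flip
Dir SE: opp run (1,2) capped by W -> flip
All flips: (1,2)

Answer: .W....
..W...
..BWW.
.BBWWW
..B...
...B..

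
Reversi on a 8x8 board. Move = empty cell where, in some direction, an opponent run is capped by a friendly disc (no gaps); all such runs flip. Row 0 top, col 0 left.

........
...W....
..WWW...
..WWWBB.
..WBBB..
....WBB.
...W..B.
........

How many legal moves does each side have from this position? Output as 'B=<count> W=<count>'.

Answer: B=13 W=8

Derivation:
-- B to move --
(0,2): flips 2 -> legal
(0,3): flips 3 -> legal
(0,4): no bracket -> illegal
(1,1): flips 2 -> legal
(1,2): flips 2 -> legal
(1,4): flips 2 -> legal
(1,5): no bracket -> illegal
(2,1): flips 1 -> legal
(2,5): flips 1 -> legal
(3,1): flips 3 -> legal
(4,1): flips 1 -> legal
(5,1): no bracket -> illegal
(5,2): no bracket -> illegal
(5,3): flips 1 -> legal
(6,2): no bracket -> illegal
(6,4): flips 1 -> legal
(6,5): flips 1 -> legal
(7,2): flips 2 -> legal
(7,3): no bracket -> illegal
(7,4): no bracket -> illegal
B mobility = 13
-- W to move --
(2,5): no bracket -> illegal
(2,6): no bracket -> illegal
(2,7): flips 2 -> legal
(3,7): flips 2 -> legal
(4,6): flips 4 -> legal
(4,7): no bracket -> illegal
(5,2): flips 1 -> legal
(5,3): flips 1 -> legal
(5,7): flips 2 -> legal
(6,4): no bracket -> illegal
(6,5): no bracket -> illegal
(6,7): flips 2 -> legal
(7,5): no bracket -> illegal
(7,6): no bracket -> illegal
(7,7): flips 3 -> legal
W mobility = 8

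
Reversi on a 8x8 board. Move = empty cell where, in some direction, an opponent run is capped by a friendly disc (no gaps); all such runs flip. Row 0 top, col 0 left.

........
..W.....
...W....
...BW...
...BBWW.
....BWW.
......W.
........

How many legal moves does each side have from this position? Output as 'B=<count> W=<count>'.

Answer: B=8 W=7

Derivation:
-- B to move --
(0,1): no bracket -> illegal
(0,2): no bracket -> illegal
(0,3): no bracket -> illegal
(1,1): no bracket -> illegal
(1,3): flips 1 -> legal
(1,4): no bracket -> illegal
(2,1): no bracket -> illegal
(2,2): no bracket -> illegal
(2,4): flips 1 -> legal
(2,5): flips 1 -> legal
(3,2): no bracket -> illegal
(3,5): flips 1 -> legal
(3,6): flips 1 -> legal
(3,7): no bracket -> illegal
(4,7): flips 2 -> legal
(5,7): flips 2 -> legal
(6,4): no bracket -> illegal
(6,5): no bracket -> illegal
(6,7): no bracket -> illegal
(7,5): no bracket -> illegal
(7,6): no bracket -> illegal
(7,7): flips 2 -> legal
B mobility = 8
-- W to move --
(2,2): flips 2 -> legal
(2,4): no bracket -> illegal
(3,2): flips 1 -> legal
(3,5): no bracket -> illegal
(4,2): flips 2 -> legal
(5,2): flips 1 -> legal
(5,3): flips 3 -> legal
(6,3): flips 1 -> legal
(6,4): flips 2 -> legal
(6,5): no bracket -> illegal
W mobility = 7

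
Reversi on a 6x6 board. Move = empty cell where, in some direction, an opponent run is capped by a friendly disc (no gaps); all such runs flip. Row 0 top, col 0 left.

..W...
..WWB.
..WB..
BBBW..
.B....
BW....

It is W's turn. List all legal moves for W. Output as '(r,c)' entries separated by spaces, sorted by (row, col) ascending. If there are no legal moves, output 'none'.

(0,3): no bracket -> illegal
(0,4): no bracket -> illegal
(0,5): no bracket -> illegal
(1,5): flips 1 -> legal
(2,0): no bracket -> illegal
(2,1): flips 2 -> legal
(2,4): flips 1 -> legal
(2,5): no bracket -> illegal
(3,4): flips 1 -> legal
(4,0): flips 1 -> legal
(4,2): flips 1 -> legal
(4,3): no bracket -> illegal
(5,2): no bracket -> illegal

Answer: (1,5) (2,1) (2,4) (3,4) (4,0) (4,2)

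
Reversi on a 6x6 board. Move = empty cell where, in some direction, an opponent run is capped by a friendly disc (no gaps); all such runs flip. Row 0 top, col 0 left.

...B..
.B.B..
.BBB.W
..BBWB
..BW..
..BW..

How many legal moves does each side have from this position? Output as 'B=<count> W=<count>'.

Answer: B=4 W=6

Derivation:
-- B to move --
(1,4): no bracket -> illegal
(1,5): flips 1 -> legal
(2,4): no bracket -> illegal
(4,4): flips 1 -> legal
(4,5): flips 1 -> legal
(5,4): flips 2 -> legal
B mobility = 4
-- W to move --
(0,0): no bracket -> illegal
(0,1): no bracket -> illegal
(0,2): no bracket -> illegal
(0,4): no bracket -> illegal
(1,0): flips 2 -> legal
(1,2): flips 1 -> legal
(1,4): no bracket -> illegal
(2,0): no bracket -> illegal
(2,4): no bracket -> illegal
(3,0): no bracket -> illegal
(3,1): flips 3 -> legal
(4,1): flips 1 -> legal
(4,4): no bracket -> illegal
(4,5): flips 1 -> legal
(5,1): flips 1 -> legal
W mobility = 6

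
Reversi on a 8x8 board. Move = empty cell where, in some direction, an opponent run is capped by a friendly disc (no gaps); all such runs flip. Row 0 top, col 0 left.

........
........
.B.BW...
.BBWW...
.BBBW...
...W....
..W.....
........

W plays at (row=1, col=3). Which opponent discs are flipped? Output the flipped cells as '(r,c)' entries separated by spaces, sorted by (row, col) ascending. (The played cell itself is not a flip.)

Dir NW: first cell '.' (not opp) -> no flip
Dir N: first cell '.' (not opp) -> no flip
Dir NE: first cell '.' (not opp) -> no flip
Dir W: first cell '.' (not opp) -> no flip
Dir E: first cell '.' (not opp) -> no flip
Dir SW: first cell '.' (not opp) -> no flip
Dir S: opp run (2,3) capped by W -> flip
Dir SE: first cell 'W' (not opp) -> no flip

Answer: (2,3)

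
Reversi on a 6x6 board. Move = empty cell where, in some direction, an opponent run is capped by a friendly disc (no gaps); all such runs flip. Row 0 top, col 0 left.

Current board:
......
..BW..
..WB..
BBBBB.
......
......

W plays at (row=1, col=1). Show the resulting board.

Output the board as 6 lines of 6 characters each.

Place W at (1,1); scan 8 dirs for brackets.
Dir NW: first cell '.' (not opp) -> no flip
Dir N: first cell '.' (not opp) -> no flip
Dir NE: first cell '.' (not opp) -> no flip
Dir W: first cell '.' (not opp) -> no flip
Dir E: opp run (1,2) capped by W -> flip
Dir SW: first cell '.' (not opp) -> no flip
Dir S: first cell '.' (not opp) -> no flip
Dir SE: first cell 'W' (not opp) -> no flip
All flips: (1,2)

Answer: ......
.WWW..
..WB..
BBBBB.
......
......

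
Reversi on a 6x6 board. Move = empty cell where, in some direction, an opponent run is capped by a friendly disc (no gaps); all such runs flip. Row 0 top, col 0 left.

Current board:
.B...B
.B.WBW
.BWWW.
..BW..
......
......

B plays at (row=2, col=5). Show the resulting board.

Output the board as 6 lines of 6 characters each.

Answer: .B...B
.B.WBB
.BBBBB
..BW..
......
......

Derivation:
Place B at (2,5); scan 8 dirs for brackets.
Dir NW: first cell 'B' (not opp) -> no flip
Dir N: opp run (1,5) capped by B -> flip
Dir NE: edge -> no flip
Dir W: opp run (2,4) (2,3) (2,2) capped by B -> flip
Dir E: edge -> no flip
Dir SW: first cell '.' (not opp) -> no flip
Dir S: first cell '.' (not opp) -> no flip
Dir SE: edge -> no flip
All flips: (1,5) (2,2) (2,3) (2,4)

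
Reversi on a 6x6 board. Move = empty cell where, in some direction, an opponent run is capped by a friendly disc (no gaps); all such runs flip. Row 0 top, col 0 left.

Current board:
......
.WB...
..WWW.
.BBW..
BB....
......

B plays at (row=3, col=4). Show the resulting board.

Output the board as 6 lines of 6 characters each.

Place B at (3,4); scan 8 dirs for brackets.
Dir NW: opp run (2,3) capped by B -> flip
Dir N: opp run (2,4), next='.' -> no flip
Dir NE: first cell '.' (not opp) -> no flip
Dir W: opp run (3,3) capped by B -> flip
Dir E: first cell '.' (not opp) -> no flip
Dir SW: first cell '.' (not opp) -> no flip
Dir S: first cell '.' (not opp) -> no flip
Dir SE: first cell '.' (not opp) -> no flip
All flips: (2,3) (3,3)

Answer: ......
.WB...
..WBW.
.BBBB.
BB....
......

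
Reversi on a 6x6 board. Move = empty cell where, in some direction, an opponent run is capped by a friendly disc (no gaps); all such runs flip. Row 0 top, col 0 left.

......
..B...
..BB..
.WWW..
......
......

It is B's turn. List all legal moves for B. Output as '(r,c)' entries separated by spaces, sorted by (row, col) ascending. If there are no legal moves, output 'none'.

Answer: (4,0) (4,1) (4,2) (4,3) (4,4)

Derivation:
(2,0): no bracket -> illegal
(2,1): no bracket -> illegal
(2,4): no bracket -> illegal
(3,0): no bracket -> illegal
(3,4): no bracket -> illegal
(4,0): flips 1 -> legal
(4,1): flips 1 -> legal
(4,2): flips 1 -> legal
(4,3): flips 1 -> legal
(4,4): flips 1 -> legal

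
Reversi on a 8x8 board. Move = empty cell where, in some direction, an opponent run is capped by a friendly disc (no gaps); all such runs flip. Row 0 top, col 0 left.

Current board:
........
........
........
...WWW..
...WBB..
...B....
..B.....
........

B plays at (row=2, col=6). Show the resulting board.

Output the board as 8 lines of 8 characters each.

Place B at (2,6); scan 8 dirs for brackets.
Dir NW: first cell '.' (not opp) -> no flip
Dir N: first cell '.' (not opp) -> no flip
Dir NE: first cell '.' (not opp) -> no flip
Dir W: first cell '.' (not opp) -> no flip
Dir E: first cell '.' (not opp) -> no flip
Dir SW: opp run (3,5) capped by B -> flip
Dir S: first cell '.' (not opp) -> no flip
Dir SE: first cell '.' (not opp) -> no flip
All flips: (3,5)

Answer: ........
........
......B.
...WWB..
...WBB..
...B....
..B.....
........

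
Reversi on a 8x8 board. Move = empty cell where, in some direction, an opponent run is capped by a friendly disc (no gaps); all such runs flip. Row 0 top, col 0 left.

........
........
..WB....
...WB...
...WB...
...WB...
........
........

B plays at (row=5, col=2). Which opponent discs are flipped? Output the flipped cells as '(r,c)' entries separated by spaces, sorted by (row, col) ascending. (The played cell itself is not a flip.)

Dir NW: first cell '.' (not opp) -> no flip
Dir N: first cell '.' (not opp) -> no flip
Dir NE: opp run (4,3) capped by B -> flip
Dir W: first cell '.' (not opp) -> no flip
Dir E: opp run (5,3) capped by B -> flip
Dir SW: first cell '.' (not opp) -> no flip
Dir S: first cell '.' (not opp) -> no flip
Dir SE: first cell '.' (not opp) -> no flip

Answer: (4,3) (5,3)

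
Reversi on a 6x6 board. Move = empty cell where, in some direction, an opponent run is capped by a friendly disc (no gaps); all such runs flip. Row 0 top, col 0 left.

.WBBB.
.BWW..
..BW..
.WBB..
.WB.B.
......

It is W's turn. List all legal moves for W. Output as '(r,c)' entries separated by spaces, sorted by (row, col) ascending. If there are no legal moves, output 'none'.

(0,0): no bracket -> illegal
(0,5): flips 3 -> legal
(1,0): flips 1 -> legal
(1,4): no bracket -> illegal
(1,5): no bracket -> illegal
(2,0): no bracket -> illegal
(2,1): flips 2 -> legal
(2,4): no bracket -> illegal
(3,4): flips 2 -> legal
(3,5): no bracket -> illegal
(4,3): flips 2 -> legal
(4,5): no bracket -> illegal
(5,1): no bracket -> illegal
(5,2): flips 3 -> legal
(5,3): flips 1 -> legal
(5,4): no bracket -> illegal
(5,5): no bracket -> illegal

Answer: (0,5) (1,0) (2,1) (3,4) (4,3) (5,2) (5,3)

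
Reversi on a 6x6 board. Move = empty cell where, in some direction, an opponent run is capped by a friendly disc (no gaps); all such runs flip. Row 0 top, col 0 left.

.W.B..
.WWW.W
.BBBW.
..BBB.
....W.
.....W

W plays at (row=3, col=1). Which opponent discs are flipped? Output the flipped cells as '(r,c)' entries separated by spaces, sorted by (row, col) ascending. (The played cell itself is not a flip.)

Answer: (2,1) (2,2)

Derivation:
Dir NW: first cell '.' (not opp) -> no flip
Dir N: opp run (2,1) capped by W -> flip
Dir NE: opp run (2,2) capped by W -> flip
Dir W: first cell '.' (not opp) -> no flip
Dir E: opp run (3,2) (3,3) (3,4), next='.' -> no flip
Dir SW: first cell '.' (not opp) -> no flip
Dir S: first cell '.' (not opp) -> no flip
Dir SE: first cell '.' (not opp) -> no flip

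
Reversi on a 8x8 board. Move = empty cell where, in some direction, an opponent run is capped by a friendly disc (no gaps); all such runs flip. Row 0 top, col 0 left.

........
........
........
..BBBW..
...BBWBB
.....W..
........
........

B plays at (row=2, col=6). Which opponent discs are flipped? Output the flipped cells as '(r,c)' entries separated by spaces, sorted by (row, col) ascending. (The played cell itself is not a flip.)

Dir NW: first cell '.' (not opp) -> no flip
Dir N: first cell '.' (not opp) -> no flip
Dir NE: first cell '.' (not opp) -> no flip
Dir W: first cell '.' (not opp) -> no flip
Dir E: first cell '.' (not opp) -> no flip
Dir SW: opp run (3,5) capped by B -> flip
Dir S: first cell '.' (not opp) -> no flip
Dir SE: first cell '.' (not opp) -> no flip

Answer: (3,5)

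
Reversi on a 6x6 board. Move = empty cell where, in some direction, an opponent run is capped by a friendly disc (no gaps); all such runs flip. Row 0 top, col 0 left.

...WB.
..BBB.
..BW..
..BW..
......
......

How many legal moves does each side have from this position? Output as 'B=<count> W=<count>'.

-- B to move --
(0,2): flips 1 -> legal
(2,4): flips 1 -> legal
(3,4): flips 2 -> legal
(4,2): no bracket -> illegal
(4,3): flips 2 -> legal
(4,4): flips 1 -> legal
B mobility = 5
-- W to move --
(0,1): flips 1 -> legal
(0,2): no bracket -> illegal
(0,5): flips 2 -> legal
(1,1): flips 1 -> legal
(1,5): no bracket -> illegal
(2,1): flips 2 -> legal
(2,4): no bracket -> illegal
(2,5): flips 1 -> legal
(3,1): flips 1 -> legal
(4,1): flips 1 -> legal
(4,2): no bracket -> illegal
(4,3): no bracket -> illegal
W mobility = 7

Answer: B=5 W=7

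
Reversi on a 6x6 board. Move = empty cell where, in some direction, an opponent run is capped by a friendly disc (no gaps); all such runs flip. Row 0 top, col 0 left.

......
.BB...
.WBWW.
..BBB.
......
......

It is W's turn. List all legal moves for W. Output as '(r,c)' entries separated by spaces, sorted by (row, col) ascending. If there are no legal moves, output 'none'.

Answer: (0,1) (0,3) (4,1) (4,2) (4,3) (4,4) (4,5)

Derivation:
(0,0): no bracket -> illegal
(0,1): flips 2 -> legal
(0,2): no bracket -> illegal
(0,3): flips 1 -> legal
(1,0): no bracket -> illegal
(1,3): no bracket -> illegal
(2,0): no bracket -> illegal
(2,5): no bracket -> illegal
(3,1): no bracket -> illegal
(3,5): no bracket -> illegal
(4,1): flips 1 -> legal
(4,2): flips 1 -> legal
(4,3): flips 2 -> legal
(4,4): flips 1 -> legal
(4,5): flips 1 -> legal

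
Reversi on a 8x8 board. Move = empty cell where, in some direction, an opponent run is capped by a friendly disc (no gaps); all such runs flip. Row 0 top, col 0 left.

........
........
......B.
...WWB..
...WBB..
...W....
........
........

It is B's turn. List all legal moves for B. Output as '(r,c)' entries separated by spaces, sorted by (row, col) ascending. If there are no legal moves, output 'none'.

(2,2): flips 1 -> legal
(2,3): flips 1 -> legal
(2,4): flips 1 -> legal
(2,5): no bracket -> illegal
(3,2): flips 2 -> legal
(4,2): flips 1 -> legal
(5,2): no bracket -> illegal
(5,4): no bracket -> illegal
(6,2): flips 1 -> legal
(6,3): no bracket -> illegal
(6,4): no bracket -> illegal

Answer: (2,2) (2,3) (2,4) (3,2) (4,2) (6,2)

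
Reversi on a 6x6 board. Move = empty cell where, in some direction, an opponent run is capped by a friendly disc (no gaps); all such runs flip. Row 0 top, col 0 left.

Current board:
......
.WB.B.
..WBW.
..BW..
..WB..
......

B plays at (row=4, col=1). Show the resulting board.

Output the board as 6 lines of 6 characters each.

Answer: ......
.WB.B.
..WBW.
..BW..
.BBB..
......

Derivation:
Place B at (4,1); scan 8 dirs for brackets.
Dir NW: first cell '.' (not opp) -> no flip
Dir N: first cell '.' (not opp) -> no flip
Dir NE: first cell 'B' (not opp) -> no flip
Dir W: first cell '.' (not opp) -> no flip
Dir E: opp run (4,2) capped by B -> flip
Dir SW: first cell '.' (not opp) -> no flip
Dir S: first cell '.' (not opp) -> no flip
Dir SE: first cell '.' (not opp) -> no flip
All flips: (4,2)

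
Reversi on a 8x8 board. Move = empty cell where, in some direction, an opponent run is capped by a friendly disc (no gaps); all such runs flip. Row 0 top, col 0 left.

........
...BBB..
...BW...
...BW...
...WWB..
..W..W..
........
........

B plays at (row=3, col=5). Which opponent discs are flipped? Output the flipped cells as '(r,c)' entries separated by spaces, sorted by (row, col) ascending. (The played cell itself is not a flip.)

Answer: (2,4) (3,4)

Derivation:
Dir NW: opp run (2,4) capped by B -> flip
Dir N: first cell '.' (not opp) -> no flip
Dir NE: first cell '.' (not opp) -> no flip
Dir W: opp run (3,4) capped by B -> flip
Dir E: first cell '.' (not opp) -> no flip
Dir SW: opp run (4,4), next='.' -> no flip
Dir S: first cell 'B' (not opp) -> no flip
Dir SE: first cell '.' (not opp) -> no flip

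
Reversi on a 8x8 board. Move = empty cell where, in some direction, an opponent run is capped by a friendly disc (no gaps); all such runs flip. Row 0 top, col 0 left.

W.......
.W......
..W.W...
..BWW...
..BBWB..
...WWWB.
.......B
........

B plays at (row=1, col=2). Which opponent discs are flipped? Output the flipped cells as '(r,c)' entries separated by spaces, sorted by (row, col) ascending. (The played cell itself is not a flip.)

Dir NW: first cell '.' (not opp) -> no flip
Dir N: first cell '.' (not opp) -> no flip
Dir NE: first cell '.' (not opp) -> no flip
Dir W: opp run (1,1), next='.' -> no flip
Dir E: first cell '.' (not opp) -> no flip
Dir SW: first cell '.' (not opp) -> no flip
Dir S: opp run (2,2) capped by B -> flip
Dir SE: first cell '.' (not opp) -> no flip

Answer: (2,2)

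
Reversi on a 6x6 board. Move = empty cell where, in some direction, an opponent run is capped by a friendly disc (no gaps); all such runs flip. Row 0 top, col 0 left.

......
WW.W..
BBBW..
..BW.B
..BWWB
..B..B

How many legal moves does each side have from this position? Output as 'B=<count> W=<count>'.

-- B to move --
(0,0): flips 2 -> legal
(0,1): flips 1 -> legal
(0,2): flips 1 -> legal
(0,3): no bracket -> illegal
(0,4): flips 1 -> legal
(1,2): no bracket -> illegal
(1,4): flips 1 -> legal
(2,4): flips 2 -> legal
(3,4): flips 2 -> legal
(5,3): flips 1 -> legal
(5,4): flips 1 -> legal
B mobility = 9
-- W to move --
(1,2): no bracket -> illegal
(2,4): no bracket -> illegal
(2,5): no bracket -> illegal
(3,0): flips 1 -> legal
(3,1): flips 3 -> legal
(3,4): no bracket -> illegal
(4,1): flips 2 -> legal
(5,1): flips 1 -> legal
(5,3): no bracket -> illegal
(5,4): no bracket -> illegal
W mobility = 4

Answer: B=9 W=4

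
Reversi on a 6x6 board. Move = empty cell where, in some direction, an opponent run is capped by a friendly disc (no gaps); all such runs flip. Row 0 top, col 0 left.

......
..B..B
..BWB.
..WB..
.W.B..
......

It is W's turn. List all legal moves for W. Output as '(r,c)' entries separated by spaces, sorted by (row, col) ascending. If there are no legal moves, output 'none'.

(0,1): flips 1 -> legal
(0,2): flips 2 -> legal
(0,3): no bracket -> illegal
(0,4): no bracket -> illegal
(0,5): no bracket -> illegal
(1,1): no bracket -> illegal
(1,3): no bracket -> illegal
(1,4): no bracket -> illegal
(2,1): flips 1 -> legal
(2,5): flips 1 -> legal
(3,1): no bracket -> illegal
(3,4): flips 1 -> legal
(3,5): no bracket -> illegal
(4,2): no bracket -> illegal
(4,4): no bracket -> illegal
(5,2): no bracket -> illegal
(5,3): flips 2 -> legal
(5,4): flips 1 -> legal

Answer: (0,1) (0,2) (2,1) (2,5) (3,4) (5,3) (5,4)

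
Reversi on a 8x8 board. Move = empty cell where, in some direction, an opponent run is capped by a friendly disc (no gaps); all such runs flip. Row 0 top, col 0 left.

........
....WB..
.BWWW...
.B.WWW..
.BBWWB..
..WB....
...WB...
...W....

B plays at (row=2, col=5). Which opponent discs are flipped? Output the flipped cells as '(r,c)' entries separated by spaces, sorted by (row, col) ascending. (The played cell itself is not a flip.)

Dir NW: opp run (1,4), next='.' -> no flip
Dir N: first cell 'B' (not opp) -> no flip
Dir NE: first cell '.' (not opp) -> no flip
Dir W: opp run (2,4) (2,3) (2,2) capped by B -> flip
Dir E: first cell '.' (not opp) -> no flip
Dir SW: opp run (3,4) (4,3) (5,2), next='.' -> no flip
Dir S: opp run (3,5) capped by B -> flip
Dir SE: first cell '.' (not opp) -> no flip

Answer: (2,2) (2,3) (2,4) (3,5)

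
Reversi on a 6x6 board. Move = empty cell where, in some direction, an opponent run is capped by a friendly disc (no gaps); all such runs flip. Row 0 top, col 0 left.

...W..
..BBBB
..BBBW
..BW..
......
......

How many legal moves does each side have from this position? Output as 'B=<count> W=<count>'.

Answer: B=5 W=4

Derivation:
-- B to move --
(0,2): no bracket -> illegal
(0,4): no bracket -> illegal
(3,4): flips 1 -> legal
(3,5): flips 1 -> legal
(4,2): flips 1 -> legal
(4,3): flips 1 -> legal
(4,4): flips 1 -> legal
B mobility = 5
-- W to move --
(0,1): no bracket -> illegal
(0,2): no bracket -> illegal
(0,4): no bracket -> illegal
(0,5): flips 1 -> legal
(1,1): flips 1 -> legal
(2,1): flips 4 -> legal
(3,1): flips 1 -> legal
(3,4): no bracket -> illegal
(3,5): no bracket -> illegal
(4,1): no bracket -> illegal
(4,2): no bracket -> illegal
(4,3): no bracket -> illegal
W mobility = 4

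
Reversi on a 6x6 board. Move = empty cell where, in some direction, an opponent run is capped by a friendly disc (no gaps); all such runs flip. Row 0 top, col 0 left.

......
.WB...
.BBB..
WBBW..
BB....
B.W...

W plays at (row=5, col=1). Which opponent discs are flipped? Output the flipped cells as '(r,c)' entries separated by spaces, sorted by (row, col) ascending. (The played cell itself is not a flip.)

Answer: (2,1) (3,1) (4,1)

Derivation:
Dir NW: opp run (4,0), next=edge -> no flip
Dir N: opp run (4,1) (3,1) (2,1) capped by W -> flip
Dir NE: first cell '.' (not opp) -> no flip
Dir W: opp run (5,0), next=edge -> no flip
Dir E: first cell 'W' (not opp) -> no flip
Dir SW: edge -> no flip
Dir S: edge -> no flip
Dir SE: edge -> no flip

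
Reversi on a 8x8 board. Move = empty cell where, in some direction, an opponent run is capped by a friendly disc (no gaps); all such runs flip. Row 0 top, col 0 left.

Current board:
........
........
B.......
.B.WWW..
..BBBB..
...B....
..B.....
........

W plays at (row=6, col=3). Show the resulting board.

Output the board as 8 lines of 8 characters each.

Answer: ........
........
B.......
.B.WWW..
..BWBB..
...W....
..BW....
........

Derivation:
Place W at (6,3); scan 8 dirs for brackets.
Dir NW: first cell '.' (not opp) -> no flip
Dir N: opp run (5,3) (4,3) capped by W -> flip
Dir NE: first cell '.' (not opp) -> no flip
Dir W: opp run (6,2), next='.' -> no flip
Dir E: first cell '.' (not opp) -> no flip
Dir SW: first cell '.' (not opp) -> no flip
Dir S: first cell '.' (not opp) -> no flip
Dir SE: first cell '.' (not opp) -> no flip
All flips: (4,3) (5,3)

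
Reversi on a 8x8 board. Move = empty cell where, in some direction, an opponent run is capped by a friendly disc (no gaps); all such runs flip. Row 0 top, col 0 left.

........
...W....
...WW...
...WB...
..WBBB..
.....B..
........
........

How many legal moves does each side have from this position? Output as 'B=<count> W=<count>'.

-- B to move --
(0,2): no bracket -> illegal
(0,3): flips 3 -> legal
(0,4): no bracket -> illegal
(1,2): flips 1 -> legal
(1,4): flips 1 -> legal
(1,5): no bracket -> illegal
(2,2): flips 1 -> legal
(2,5): no bracket -> illegal
(3,1): no bracket -> illegal
(3,2): flips 1 -> legal
(3,5): no bracket -> illegal
(4,1): flips 1 -> legal
(5,1): no bracket -> illegal
(5,2): no bracket -> illegal
(5,3): no bracket -> illegal
B mobility = 6
-- W to move --
(2,5): no bracket -> illegal
(3,2): no bracket -> illegal
(3,5): flips 1 -> legal
(3,6): no bracket -> illegal
(4,6): flips 3 -> legal
(5,2): no bracket -> illegal
(5,3): flips 1 -> legal
(5,4): flips 2 -> legal
(5,6): flips 2 -> legal
(6,4): no bracket -> illegal
(6,5): no bracket -> illegal
(6,6): flips 2 -> legal
W mobility = 6

Answer: B=6 W=6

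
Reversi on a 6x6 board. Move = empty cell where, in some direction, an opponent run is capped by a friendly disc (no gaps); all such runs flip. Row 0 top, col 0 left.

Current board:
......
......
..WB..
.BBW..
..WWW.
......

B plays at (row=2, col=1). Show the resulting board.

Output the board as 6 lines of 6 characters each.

Answer: ......
......
.BBB..
.BBW..
..WWW.
......

Derivation:
Place B at (2,1); scan 8 dirs for brackets.
Dir NW: first cell '.' (not opp) -> no flip
Dir N: first cell '.' (not opp) -> no flip
Dir NE: first cell '.' (not opp) -> no flip
Dir W: first cell '.' (not opp) -> no flip
Dir E: opp run (2,2) capped by B -> flip
Dir SW: first cell '.' (not opp) -> no flip
Dir S: first cell 'B' (not opp) -> no flip
Dir SE: first cell 'B' (not opp) -> no flip
All flips: (2,2)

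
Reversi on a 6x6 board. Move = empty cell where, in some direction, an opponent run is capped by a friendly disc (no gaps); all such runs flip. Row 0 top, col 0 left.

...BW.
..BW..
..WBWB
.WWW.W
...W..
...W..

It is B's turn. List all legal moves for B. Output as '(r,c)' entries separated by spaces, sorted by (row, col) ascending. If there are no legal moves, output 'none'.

(0,2): no bracket -> illegal
(0,5): flips 1 -> legal
(1,1): no bracket -> illegal
(1,4): flips 1 -> legal
(1,5): no bracket -> illegal
(2,0): no bracket -> illegal
(2,1): flips 1 -> legal
(3,0): no bracket -> illegal
(3,4): no bracket -> illegal
(4,0): no bracket -> illegal
(4,1): flips 1 -> legal
(4,2): flips 2 -> legal
(4,4): no bracket -> illegal
(4,5): flips 1 -> legal
(5,2): no bracket -> illegal
(5,4): no bracket -> illegal

Answer: (0,5) (1,4) (2,1) (4,1) (4,2) (4,5)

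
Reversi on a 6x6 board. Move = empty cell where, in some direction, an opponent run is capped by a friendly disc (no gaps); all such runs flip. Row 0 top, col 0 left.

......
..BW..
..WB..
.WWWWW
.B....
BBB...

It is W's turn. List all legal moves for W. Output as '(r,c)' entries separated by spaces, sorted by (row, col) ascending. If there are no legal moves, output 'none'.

Answer: (0,1) (0,2) (1,1) (1,4) (2,4)

Derivation:
(0,1): flips 2 -> legal
(0,2): flips 1 -> legal
(0,3): no bracket -> illegal
(1,1): flips 1 -> legal
(1,4): flips 1 -> legal
(2,1): no bracket -> illegal
(2,4): flips 1 -> legal
(3,0): no bracket -> illegal
(4,0): no bracket -> illegal
(4,2): no bracket -> illegal
(4,3): no bracket -> illegal
(5,3): no bracket -> illegal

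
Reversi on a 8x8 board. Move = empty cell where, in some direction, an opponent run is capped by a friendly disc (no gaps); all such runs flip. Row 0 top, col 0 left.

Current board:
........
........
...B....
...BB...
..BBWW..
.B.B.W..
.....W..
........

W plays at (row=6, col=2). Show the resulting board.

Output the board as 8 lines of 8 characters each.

Answer: ........
........
...B....
...BB...
..BBWW..
.B.W.W..
..W..W..
........

Derivation:
Place W at (6,2); scan 8 dirs for brackets.
Dir NW: opp run (5,1), next='.' -> no flip
Dir N: first cell '.' (not opp) -> no flip
Dir NE: opp run (5,3) capped by W -> flip
Dir W: first cell '.' (not opp) -> no flip
Dir E: first cell '.' (not opp) -> no flip
Dir SW: first cell '.' (not opp) -> no flip
Dir S: first cell '.' (not opp) -> no flip
Dir SE: first cell '.' (not opp) -> no flip
All flips: (5,3)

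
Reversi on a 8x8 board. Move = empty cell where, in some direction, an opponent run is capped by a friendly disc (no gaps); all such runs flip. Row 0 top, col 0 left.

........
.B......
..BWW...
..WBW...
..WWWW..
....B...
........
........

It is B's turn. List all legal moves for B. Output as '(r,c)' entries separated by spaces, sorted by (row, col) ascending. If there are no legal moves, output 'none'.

Answer: (1,3) (1,4) (1,5) (2,1) (2,5) (3,1) (3,5) (3,6) (5,1) (5,2) (5,3) (5,5)

Derivation:
(1,2): no bracket -> illegal
(1,3): flips 1 -> legal
(1,4): flips 3 -> legal
(1,5): flips 1 -> legal
(2,1): flips 2 -> legal
(2,5): flips 2 -> legal
(3,1): flips 1 -> legal
(3,5): flips 1 -> legal
(3,6): flips 1 -> legal
(4,1): no bracket -> illegal
(4,6): no bracket -> illegal
(5,1): flips 1 -> legal
(5,2): flips 2 -> legal
(5,3): flips 1 -> legal
(5,5): flips 1 -> legal
(5,6): no bracket -> illegal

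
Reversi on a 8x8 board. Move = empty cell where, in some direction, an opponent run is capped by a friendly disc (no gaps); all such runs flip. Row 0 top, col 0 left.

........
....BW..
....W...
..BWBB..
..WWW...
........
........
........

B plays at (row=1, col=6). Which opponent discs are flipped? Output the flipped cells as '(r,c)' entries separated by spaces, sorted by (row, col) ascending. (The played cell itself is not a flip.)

Answer: (1,5)

Derivation:
Dir NW: first cell '.' (not opp) -> no flip
Dir N: first cell '.' (not opp) -> no flip
Dir NE: first cell '.' (not opp) -> no flip
Dir W: opp run (1,5) capped by B -> flip
Dir E: first cell '.' (not opp) -> no flip
Dir SW: first cell '.' (not opp) -> no flip
Dir S: first cell '.' (not opp) -> no flip
Dir SE: first cell '.' (not opp) -> no flip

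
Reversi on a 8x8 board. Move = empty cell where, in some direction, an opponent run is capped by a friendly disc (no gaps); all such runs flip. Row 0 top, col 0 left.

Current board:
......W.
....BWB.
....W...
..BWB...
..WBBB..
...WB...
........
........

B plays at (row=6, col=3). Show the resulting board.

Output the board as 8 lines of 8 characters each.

Answer: ......W.
....BWB.
....W...
..BWB...
..WBBB..
...BB...
...B....
........

Derivation:
Place B at (6,3); scan 8 dirs for brackets.
Dir NW: first cell '.' (not opp) -> no flip
Dir N: opp run (5,3) capped by B -> flip
Dir NE: first cell 'B' (not opp) -> no flip
Dir W: first cell '.' (not opp) -> no flip
Dir E: first cell '.' (not opp) -> no flip
Dir SW: first cell '.' (not opp) -> no flip
Dir S: first cell '.' (not opp) -> no flip
Dir SE: first cell '.' (not opp) -> no flip
All flips: (5,3)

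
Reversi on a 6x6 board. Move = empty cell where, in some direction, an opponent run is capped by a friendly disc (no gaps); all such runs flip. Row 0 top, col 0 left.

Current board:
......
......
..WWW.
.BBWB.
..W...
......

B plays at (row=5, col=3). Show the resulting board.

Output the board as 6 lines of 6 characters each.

Answer: ......
......
..WWW.
.BBWB.
..B...
...B..

Derivation:
Place B at (5,3); scan 8 dirs for brackets.
Dir NW: opp run (4,2) capped by B -> flip
Dir N: first cell '.' (not opp) -> no flip
Dir NE: first cell '.' (not opp) -> no flip
Dir W: first cell '.' (not opp) -> no flip
Dir E: first cell '.' (not opp) -> no flip
Dir SW: edge -> no flip
Dir S: edge -> no flip
Dir SE: edge -> no flip
All flips: (4,2)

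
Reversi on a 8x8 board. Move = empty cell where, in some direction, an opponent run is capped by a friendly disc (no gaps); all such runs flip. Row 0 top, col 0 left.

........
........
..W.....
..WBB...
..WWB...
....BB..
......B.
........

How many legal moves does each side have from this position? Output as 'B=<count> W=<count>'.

-- B to move --
(1,1): flips 1 -> legal
(1,2): no bracket -> illegal
(1,3): no bracket -> illegal
(2,1): flips 2 -> legal
(2,3): no bracket -> illegal
(3,1): flips 1 -> legal
(4,1): flips 2 -> legal
(5,1): flips 1 -> legal
(5,2): flips 1 -> legal
(5,3): flips 1 -> legal
B mobility = 7
-- W to move --
(2,3): flips 1 -> legal
(2,4): flips 1 -> legal
(2,5): flips 1 -> legal
(3,5): flips 2 -> legal
(4,5): flips 1 -> legal
(4,6): no bracket -> illegal
(5,3): no bracket -> illegal
(5,6): no bracket -> illegal
(5,7): no bracket -> illegal
(6,3): no bracket -> illegal
(6,4): no bracket -> illegal
(6,5): flips 1 -> legal
(6,7): no bracket -> illegal
(7,5): no bracket -> illegal
(7,6): no bracket -> illegal
(7,7): flips 4 -> legal
W mobility = 7

Answer: B=7 W=7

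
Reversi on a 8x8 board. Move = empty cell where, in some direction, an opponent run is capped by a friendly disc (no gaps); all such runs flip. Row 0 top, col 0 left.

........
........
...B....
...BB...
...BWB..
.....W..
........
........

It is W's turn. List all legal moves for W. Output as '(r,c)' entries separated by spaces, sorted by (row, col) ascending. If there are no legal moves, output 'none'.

Answer: (2,2) (2,4) (3,5) (4,2) (4,6)

Derivation:
(1,2): no bracket -> illegal
(1,3): no bracket -> illegal
(1,4): no bracket -> illegal
(2,2): flips 1 -> legal
(2,4): flips 1 -> legal
(2,5): no bracket -> illegal
(3,2): no bracket -> illegal
(3,5): flips 1 -> legal
(3,6): no bracket -> illegal
(4,2): flips 1 -> legal
(4,6): flips 1 -> legal
(5,2): no bracket -> illegal
(5,3): no bracket -> illegal
(5,4): no bracket -> illegal
(5,6): no bracket -> illegal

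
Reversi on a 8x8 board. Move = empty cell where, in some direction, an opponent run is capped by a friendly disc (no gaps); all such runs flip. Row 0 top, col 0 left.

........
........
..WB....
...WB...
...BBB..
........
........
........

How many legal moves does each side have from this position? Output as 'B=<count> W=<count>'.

Answer: B=3 W=5

Derivation:
-- B to move --
(1,1): flips 2 -> legal
(1,2): no bracket -> illegal
(1,3): no bracket -> illegal
(2,1): flips 1 -> legal
(2,4): no bracket -> illegal
(3,1): no bracket -> illegal
(3,2): flips 1 -> legal
(4,2): no bracket -> illegal
B mobility = 3
-- W to move --
(1,2): no bracket -> illegal
(1,3): flips 1 -> legal
(1,4): no bracket -> illegal
(2,4): flips 1 -> legal
(2,5): no bracket -> illegal
(3,2): no bracket -> illegal
(3,5): flips 1 -> legal
(3,6): no bracket -> illegal
(4,2): no bracket -> illegal
(4,6): no bracket -> illegal
(5,2): no bracket -> illegal
(5,3): flips 1 -> legal
(5,4): no bracket -> illegal
(5,5): flips 1 -> legal
(5,6): no bracket -> illegal
W mobility = 5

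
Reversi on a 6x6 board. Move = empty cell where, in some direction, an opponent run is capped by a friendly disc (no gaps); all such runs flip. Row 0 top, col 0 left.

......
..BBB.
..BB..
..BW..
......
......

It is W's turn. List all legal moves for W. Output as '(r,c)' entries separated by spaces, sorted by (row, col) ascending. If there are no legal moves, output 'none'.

(0,1): no bracket -> illegal
(0,2): no bracket -> illegal
(0,3): flips 2 -> legal
(0,4): no bracket -> illegal
(0,5): no bracket -> illegal
(1,1): flips 1 -> legal
(1,5): no bracket -> illegal
(2,1): no bracket -> illegal
(2,4): no bracket -> illegal
(2,5): no bracket -> illegal
(3,1): flips 1 -> legal
(3,4): no bracket -> illegal
(4,1): no bracket -> illegal
(4,2): no bracket -> illegal
(4,3): no bracket -> illegal

Answer: (0,3) (1,1) (3,1)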